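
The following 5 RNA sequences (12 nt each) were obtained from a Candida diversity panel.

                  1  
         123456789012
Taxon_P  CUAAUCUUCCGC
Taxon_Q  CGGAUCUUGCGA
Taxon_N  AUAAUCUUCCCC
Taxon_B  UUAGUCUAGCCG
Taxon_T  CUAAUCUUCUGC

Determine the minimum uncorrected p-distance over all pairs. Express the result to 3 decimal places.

Pairwise Hamming distances:
  Taxon_P vs Taxon_Q: 4
  Taxon_P vs Taxon_N: 2
  Taxon_P vs Taxon_B: 6
  Taxon_P vs Taxon_T: 1
  Taxon_Q vs Taxon_N: 6
  Taxon_Q vs Taxon_B: 7
  Taxon_Q vs Taxon_T: 5
  Taxon_N vs Taxon_B: 5
  Taxon_N vs Taxon_T: 3
  Taxon_B vs Taxon_T: 7
The smallest is 1 mismatch, between Taxon_P and Taxon_T; p = 1/12 = 0.083.

0.083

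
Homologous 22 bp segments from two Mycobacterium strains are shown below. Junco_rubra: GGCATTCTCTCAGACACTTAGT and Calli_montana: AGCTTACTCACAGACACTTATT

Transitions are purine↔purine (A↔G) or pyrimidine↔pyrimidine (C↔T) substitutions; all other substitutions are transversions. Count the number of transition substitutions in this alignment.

1

Mismatches occur at site 1 (G→A, transition), site 4 (A→T, transversion), site 6 (T→A, transversion), site 10 (T→A, transversion), site 21 (G→T, transversion).
Of the 5 differences, 1 transition and 4 transversions, so the answer is 1.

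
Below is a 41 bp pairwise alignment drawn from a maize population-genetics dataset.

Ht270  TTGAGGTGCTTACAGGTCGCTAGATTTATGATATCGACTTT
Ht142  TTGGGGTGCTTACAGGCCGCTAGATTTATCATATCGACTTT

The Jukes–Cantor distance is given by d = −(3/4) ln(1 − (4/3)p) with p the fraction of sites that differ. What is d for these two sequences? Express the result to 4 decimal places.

Differing sites — 4:A/G; 17:T/C; 30:G/C.
p = 3/41 = 0.073171.
d = −0.75 · ln(1 − (4/3)·0.073171) = −0.75 · ln(0.902439) = −0.75 · (-0.102654) = 0.0770.

0.0770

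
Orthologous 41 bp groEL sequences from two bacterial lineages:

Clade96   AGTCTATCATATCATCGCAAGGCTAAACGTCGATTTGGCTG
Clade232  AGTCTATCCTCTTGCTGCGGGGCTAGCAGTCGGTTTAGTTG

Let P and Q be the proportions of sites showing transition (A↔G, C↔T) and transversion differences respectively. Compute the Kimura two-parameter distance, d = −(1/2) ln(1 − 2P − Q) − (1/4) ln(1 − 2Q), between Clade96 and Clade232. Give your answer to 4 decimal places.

Mismatches occur at site 9 (A↔C, transversion), site 11 (A↔C, transversion), site 13 (C↔T, transition), site 14 (A↔G, transition), site 15 (T↔C, transition), site 16 (C↔T, transition), site 19 (A↔G, transition), site 20 (A↔G, transition), site 26 (A↔G, transition), site 27 (A↔C, transversion), site 28 (C↔A, transversion), site 33 (A↔G, transition), site 37 (G↔A, transition), site 39 (C↔T, transition).
Of the 14 differences, 10 transitions and 4 transversions over 41 sites: P = 10/41 = 0.243902, Q = 4/41 = 0.097561.
d = −0.5·ln(0.414635) − 0.25·ln(0.804878) = −0.5·(-0.880357) − 0.25·(-0.217065) = 0.4944.

0.4944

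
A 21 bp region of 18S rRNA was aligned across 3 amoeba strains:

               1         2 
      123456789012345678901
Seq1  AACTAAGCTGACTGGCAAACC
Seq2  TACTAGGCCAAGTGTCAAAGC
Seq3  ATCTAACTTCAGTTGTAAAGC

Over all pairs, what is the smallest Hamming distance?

Pairwise Hamming distances:
  Seq1 vs Seq2: 7
  Seq1 vs Seq3: 8
  Seq2 vs Seq3: 10
The smallest is 7, between Seq1 and Seq2.

7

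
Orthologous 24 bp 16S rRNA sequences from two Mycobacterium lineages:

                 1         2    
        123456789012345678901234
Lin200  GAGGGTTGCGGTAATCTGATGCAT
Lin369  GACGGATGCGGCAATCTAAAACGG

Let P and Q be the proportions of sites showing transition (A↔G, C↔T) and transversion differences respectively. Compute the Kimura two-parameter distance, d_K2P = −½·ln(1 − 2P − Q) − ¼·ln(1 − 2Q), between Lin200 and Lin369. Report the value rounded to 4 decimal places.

0.4479

Differing sites — 3:G/C (Tv); 6:T/A (Tv); 12:T/C (Ti); 18:G/A (Ti); 20:T/A (Tv); 21:G/A (Ti); 23:A/G (Ti); 24:T/G (Tv).
Of the 8 differences, 4 transitions and 4 transversions over 24 sites: P = 4/24 = 0.166667, Q = 4/24 = 0.166667.
d = −0.5·ln(0.499999) − 0.25·ln(0.666666) = −0.5·(-0.693149) − 0.25·(-0.405466) = 0.4479.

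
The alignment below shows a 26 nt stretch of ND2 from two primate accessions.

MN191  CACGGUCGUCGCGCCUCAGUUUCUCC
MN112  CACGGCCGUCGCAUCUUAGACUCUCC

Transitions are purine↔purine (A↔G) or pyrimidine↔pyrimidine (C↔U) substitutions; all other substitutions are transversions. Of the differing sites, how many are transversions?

Mismatches occur at site 6 (U→C, transition), site 13 (G→A, transition), site 14 (C→U, transition), site 17 (C→U, transition), site 20 (U→A, transversion), site 21 (U→C, transition).
Of the 6 differences, 5 transitions and 1 transversion, so the answer is 1.

1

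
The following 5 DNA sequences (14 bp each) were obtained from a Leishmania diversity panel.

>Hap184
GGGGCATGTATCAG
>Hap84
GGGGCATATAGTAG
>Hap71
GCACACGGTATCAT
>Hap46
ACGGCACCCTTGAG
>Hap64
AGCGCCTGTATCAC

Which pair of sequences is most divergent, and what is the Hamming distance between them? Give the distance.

11

Pairwise Hamming distances:
  Hap184 vs Hap84: 3
  Hap184 vs Hap71: 7
  Hap184 vs Hap46: 7
  Hap184 vs Hap64: 4
  Hap84 vs Hap71: 10
  Hap84 vs Hap46: 8
  Hap84 vs Hap64: 7
  Hap71 vs Hap46: 11
  Hap71 vs Hap64: 7
  Hap46 vs Hap64: 9
The largest is 11, between Hap71 and Hap46.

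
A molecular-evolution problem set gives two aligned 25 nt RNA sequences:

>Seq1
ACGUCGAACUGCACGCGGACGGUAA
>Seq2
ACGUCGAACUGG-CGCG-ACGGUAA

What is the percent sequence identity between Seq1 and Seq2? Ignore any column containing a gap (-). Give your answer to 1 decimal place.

95.7%

Excluding the 2 gap columns leaves 23 comparable sites.
A single mismatch occurs at site 12 (C↔G).
22 of the 23 comparable sites match, so the percent identity is 22/23 × 100 = 95.7%.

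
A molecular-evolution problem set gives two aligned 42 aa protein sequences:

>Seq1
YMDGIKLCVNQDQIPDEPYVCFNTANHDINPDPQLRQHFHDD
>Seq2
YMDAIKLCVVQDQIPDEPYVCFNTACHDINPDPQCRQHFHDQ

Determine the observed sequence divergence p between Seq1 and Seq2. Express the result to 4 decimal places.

0.1190

Differing sites — 4:G/A; 10:N/V; 26:N/C; 35:L/C; 42:D/Q.
There are 5 differences over 42 sites, so p = 5/42 = 0.1190.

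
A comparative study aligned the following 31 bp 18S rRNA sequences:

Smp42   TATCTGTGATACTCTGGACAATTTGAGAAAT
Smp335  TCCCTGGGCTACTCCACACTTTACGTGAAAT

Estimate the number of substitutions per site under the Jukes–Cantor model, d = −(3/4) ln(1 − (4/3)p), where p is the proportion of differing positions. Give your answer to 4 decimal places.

Differing sites — 2:A/C; 3:T/C; 7:T/G; 9:A/C; 15:T/C; 16:G/A; 17:G/C; 20:A/T; 21:A/T; 23:T/A; 24:T/C; 26:A/T.
p = 12/31 = 0.387097.
d = −0.75 · ln(1 − (4/3)·0.387097) = −0.75 · ln(0.483871) = −0.75 · (-0.725937) = 0.5445.

0.5445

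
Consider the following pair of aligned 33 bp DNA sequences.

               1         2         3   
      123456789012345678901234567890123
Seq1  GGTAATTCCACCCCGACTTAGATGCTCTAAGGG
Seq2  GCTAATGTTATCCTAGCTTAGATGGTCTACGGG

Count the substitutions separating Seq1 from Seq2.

10

Mismatches occur at site 2 (G↔C), site 7 (T↔G), site 8 (C↔T), site 9 (C↔T), site 11 (C↔T), site 14 (C↔T), site 15 (G↔A), site 16 (A↔G), site 25 (C↔G), site 30 (A↔C).
That gives 10 mismatches out of 33 aligned sites, so the Hamming distance is 10.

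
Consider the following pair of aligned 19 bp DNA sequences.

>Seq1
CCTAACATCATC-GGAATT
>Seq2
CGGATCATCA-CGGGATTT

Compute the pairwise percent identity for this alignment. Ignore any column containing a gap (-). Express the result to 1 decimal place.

Excluding the 2 gap columns leaves 17 comparable sites.
Mismatches occur at site 2 (C↔G), site 3 (T↔G), site 5 (A↔T), site 17 (A↔T).
13 of the 17 comparable sites match, so the percent identity is 13/17 × 100 = 76.5%.

76.5%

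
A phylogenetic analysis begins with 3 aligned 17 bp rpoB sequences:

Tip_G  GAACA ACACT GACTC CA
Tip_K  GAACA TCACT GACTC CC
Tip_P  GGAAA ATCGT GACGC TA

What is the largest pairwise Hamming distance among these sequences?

Pairwise Hamming distances:
  Tip_G vs Tip_K: 2
  Tip_G vs Tip_P: 7
  Tip_K vs Tip_P: 9
The largest is 9, between Tip_K and Tip_P.

9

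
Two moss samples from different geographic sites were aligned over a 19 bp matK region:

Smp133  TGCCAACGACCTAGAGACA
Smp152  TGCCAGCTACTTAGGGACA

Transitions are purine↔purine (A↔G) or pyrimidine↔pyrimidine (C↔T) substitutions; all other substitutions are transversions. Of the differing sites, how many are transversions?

The sequences differ at positions 6 (A/G, transition), 8 (G/T, transversion), 11 (C/T, transition), 15 (A/G, transition).
Of the 4 differences, 3 transitions and 1 transversion, so the answer is 1.

1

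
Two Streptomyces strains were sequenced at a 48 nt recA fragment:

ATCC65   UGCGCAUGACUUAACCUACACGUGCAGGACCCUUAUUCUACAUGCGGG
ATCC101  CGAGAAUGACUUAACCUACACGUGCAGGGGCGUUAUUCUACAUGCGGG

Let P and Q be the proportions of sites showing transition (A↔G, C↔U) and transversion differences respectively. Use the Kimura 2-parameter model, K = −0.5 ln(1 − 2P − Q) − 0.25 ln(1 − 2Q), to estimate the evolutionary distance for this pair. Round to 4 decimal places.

Differing sites — 1:U/C (Ti); 3:C/A (Tv); 5:C/A (Tv); 29:A/G (Ti); 30:C/G (Tv); 32:C/G (Tv).
Of the 6 differences, 2 transitions and 4 transversions over 48 sites: P = 2/48 = 0.041667, Q = 4/48 = 0.083333.
d = −0.5·ln(0.833333) − 0.25·ln(0.833334) = −0.5·(-0.182322) − 0.25·(-0.182321) = 0.1367.

0.1367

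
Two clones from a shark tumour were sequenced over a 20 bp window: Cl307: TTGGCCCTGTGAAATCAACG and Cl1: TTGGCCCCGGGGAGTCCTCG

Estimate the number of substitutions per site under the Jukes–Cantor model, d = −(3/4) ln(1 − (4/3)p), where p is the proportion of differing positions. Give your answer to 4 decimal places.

The sequences differ at positions 8 (T/C), 10 (T/G), 12 (A/G), 14 (A/G), 17 (A/C), 18 (A/T).
p = 6/20 = 0.300000.
d = −0.75 · ln(1 − (4/3)·0.300000) = −0.75 · ln(0.600000) = −0.75 · (-0.510826) = 0.3831.

0.3831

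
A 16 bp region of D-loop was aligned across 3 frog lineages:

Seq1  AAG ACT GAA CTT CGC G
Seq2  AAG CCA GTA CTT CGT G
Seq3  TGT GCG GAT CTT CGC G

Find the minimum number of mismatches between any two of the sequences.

Pairwise Hamming distances:
  Seq1 vs Seq2: 4
  Seq1 vs Seq3: 6
  Seq2 vs Seq3: 8
The smallest is 4, between Seq1 and Seq2.

4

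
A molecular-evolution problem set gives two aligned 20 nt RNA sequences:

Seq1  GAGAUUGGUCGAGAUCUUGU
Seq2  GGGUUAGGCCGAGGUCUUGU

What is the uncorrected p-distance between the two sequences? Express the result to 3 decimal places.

Differing sites — 2:A/G; 4:A/U; 6:U/A; 9:U/C; 14:A/G.
There are 5 differences over 20 sites, so p = 5/20 = 0.250.

0.250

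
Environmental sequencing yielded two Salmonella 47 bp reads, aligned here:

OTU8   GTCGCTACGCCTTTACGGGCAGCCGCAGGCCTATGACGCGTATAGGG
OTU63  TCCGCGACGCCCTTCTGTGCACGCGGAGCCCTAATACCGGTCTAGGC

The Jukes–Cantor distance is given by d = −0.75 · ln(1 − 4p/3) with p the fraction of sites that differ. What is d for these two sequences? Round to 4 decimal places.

0.4937

Differing sites — 1:G/T; 2:T/C; 6:T/G; 12:T/C; 15:A/C; 16:C/T; 18:G/T; 22:G/C; 23:C/G; 26:C/G; 29:G/C; 34:T/A; 35:G/T; 38:G/C; 39:C/G; 42:A/C; 47:G/C.
p = 17/47 = 0.361702.
d = −0.75 · ln(1 − (4/3)·0.361702) = −0.75 · ln(0.517731) = −0.75 · (-0.658299) = 0.4937.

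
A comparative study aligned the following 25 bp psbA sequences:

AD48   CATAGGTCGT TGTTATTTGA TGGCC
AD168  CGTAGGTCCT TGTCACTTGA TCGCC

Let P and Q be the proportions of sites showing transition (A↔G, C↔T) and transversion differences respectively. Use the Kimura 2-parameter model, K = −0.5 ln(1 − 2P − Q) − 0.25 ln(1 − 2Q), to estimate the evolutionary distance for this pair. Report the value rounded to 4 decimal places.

0.2364

Differing sites — 2:A/G (Ti); 9:G/C (Tv); 14:T/C (Ti); 16:T/C (Ti); 22:G/C (Tv).
Of the 5 differences, 3 transitions and 2 transversions over 25 sites: P = 3/25 = 0.120000, Q = 2/25 = 0.080000.
d = −0.5·ln(0.680000) − 0.25·ln(0.840000) = −0.5·(-0.385662) − 0.25·(-0.174353) = 0.2364.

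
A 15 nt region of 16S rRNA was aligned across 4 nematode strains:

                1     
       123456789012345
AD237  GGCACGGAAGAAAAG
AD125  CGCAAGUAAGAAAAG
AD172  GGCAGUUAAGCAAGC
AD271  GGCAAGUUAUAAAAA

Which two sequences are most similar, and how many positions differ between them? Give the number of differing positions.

Pairwise Hamming distances:
  AD237 vs AD125: 3
  AD237 vs AD172: 6
  AD237 vs AD271: 5
  AD125 vs AD172: 6
  AD125 vs AD271: 4
  AD172 vs AD271: 7
The smallest is 3, between AD237 and AD125.

3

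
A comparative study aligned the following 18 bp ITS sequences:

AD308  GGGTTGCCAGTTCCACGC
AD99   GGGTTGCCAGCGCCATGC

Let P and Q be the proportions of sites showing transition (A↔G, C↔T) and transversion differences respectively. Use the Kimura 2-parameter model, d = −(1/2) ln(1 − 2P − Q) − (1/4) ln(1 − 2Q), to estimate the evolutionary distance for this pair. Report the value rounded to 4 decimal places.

0.1922

The sequences differ at positions 11 (T/C, transition), 12 (T/G, transversion), 16 (C/T, transition).
Of the 3 differences, 2 transitions and 1 transversion over 18 sites: P = 2/18 = 0.111111, Q = 1/18 = 0.055556.
d = −0.5·ln(0.722222) − 0.25·ln(0.888888) = −0.5·(-0.325423) − 0.25·(-0.117784) = 0.1922.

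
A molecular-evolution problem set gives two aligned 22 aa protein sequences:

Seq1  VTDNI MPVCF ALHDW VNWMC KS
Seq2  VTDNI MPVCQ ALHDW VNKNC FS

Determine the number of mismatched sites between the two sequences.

4

Differing sites — 10:F/Q; 18:W/K; 19:M/N; 21:K/F.
That gives 4 mismatches out of 22 aligned sites, so the Hamming distance is 4.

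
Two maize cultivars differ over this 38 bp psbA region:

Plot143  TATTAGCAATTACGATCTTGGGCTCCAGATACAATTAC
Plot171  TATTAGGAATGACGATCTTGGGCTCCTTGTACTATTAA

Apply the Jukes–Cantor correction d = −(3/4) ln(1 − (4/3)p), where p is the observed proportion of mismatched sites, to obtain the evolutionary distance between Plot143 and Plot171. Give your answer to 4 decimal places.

0.2114

Differing sites — 7:C/G; 11:T/G; 27:A/T; 28:G/T; 29:A/G; 33:A/T; 38:C/A.
p = 7/38 = 0.184211.
d = −0.75 · ln(1 − (4/3)·0.184211) = −0.75 · ln(0.754385) = −0.75 · (-0.281852) = 0.2114.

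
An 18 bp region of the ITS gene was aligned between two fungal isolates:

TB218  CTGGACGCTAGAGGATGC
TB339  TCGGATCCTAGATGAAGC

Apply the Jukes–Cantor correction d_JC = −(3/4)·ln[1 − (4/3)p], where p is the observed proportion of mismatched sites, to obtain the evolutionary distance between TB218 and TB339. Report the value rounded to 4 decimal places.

The sequences differ at positions 1 (C/T), 2 (T/C), 6 (C/T), 7 (G/C), 13 (G/T), 16 (T/A).
p = 6/18 = 0.333333.
d = −0.75 · ln(1 − (4/3)·0.333333) = −0.75 · ln(0.555556) = −0.75 · (-0.587786) = 0.4408.

0.4408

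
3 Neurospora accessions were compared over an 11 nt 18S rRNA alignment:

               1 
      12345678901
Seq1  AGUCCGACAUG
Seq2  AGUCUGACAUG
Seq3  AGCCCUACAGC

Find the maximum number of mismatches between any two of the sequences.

5

Pairwise Hamming distances:
  Seq1 vs Seq2: 1
  Seq1 vs Seq3: 4
  Seq2 vs Seq3: 5
The largest is 5, between Seq2 and Seq3.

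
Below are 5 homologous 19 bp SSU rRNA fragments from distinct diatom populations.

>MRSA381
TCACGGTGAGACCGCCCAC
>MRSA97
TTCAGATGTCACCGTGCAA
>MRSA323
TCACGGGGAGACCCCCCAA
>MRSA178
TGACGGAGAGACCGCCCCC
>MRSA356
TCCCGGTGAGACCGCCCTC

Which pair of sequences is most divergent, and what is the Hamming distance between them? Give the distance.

11

Pairwise Hamming distances:
  MRSA381 vs MRSA97: 9
  MRSA381 vs MRSA323: 3
  MRSA381 vs MRSA178: 3
  MRSA381 vs MRSA356: 2
  MRSA97 vs MRSA323: 10
  MRSA97 vs MRSA178: 11
  MRSA97 vs MRSA356: 9
  MRSA323 vs MRSA178: 5
  MRSA323 vs MRSA356: 5
  MRSA178 vs MRSA356: 4
The largest is 11, between MRSA97 and MRSA178.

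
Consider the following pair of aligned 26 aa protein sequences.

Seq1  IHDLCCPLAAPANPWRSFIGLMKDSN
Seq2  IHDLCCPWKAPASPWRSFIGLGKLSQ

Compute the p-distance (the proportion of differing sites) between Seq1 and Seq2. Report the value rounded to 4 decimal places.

0.2308

The sequences differ at positions 8 (L/W), 9 (A/K), 13 (N/S), 22 (M/G), 24 (D/L), 26 (N/Q).
There are 6 differences over 26 sites, so p = 6/26 = 0.2308.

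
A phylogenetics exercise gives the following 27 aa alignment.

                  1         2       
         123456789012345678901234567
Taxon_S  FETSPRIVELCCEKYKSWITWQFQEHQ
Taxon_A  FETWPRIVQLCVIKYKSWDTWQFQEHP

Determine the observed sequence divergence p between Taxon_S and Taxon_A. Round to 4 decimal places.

Differing sites — 4:S/W; 9:E/Q; 12:C/V; 13:E/I; 19:I/D; 27:Q/P.
There are 6 differences over 27 sites, so p = 6/27 = 0.2222.

0.2222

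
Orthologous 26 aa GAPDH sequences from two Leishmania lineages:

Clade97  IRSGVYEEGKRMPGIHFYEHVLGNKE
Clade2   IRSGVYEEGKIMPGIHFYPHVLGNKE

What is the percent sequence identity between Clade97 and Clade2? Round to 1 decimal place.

The sequences differ at positions 11 (R/I), 19 (E/P).
24 of the 26 sites match, so the percent identity is 24/26 × 100 = 92.3%.

92.3%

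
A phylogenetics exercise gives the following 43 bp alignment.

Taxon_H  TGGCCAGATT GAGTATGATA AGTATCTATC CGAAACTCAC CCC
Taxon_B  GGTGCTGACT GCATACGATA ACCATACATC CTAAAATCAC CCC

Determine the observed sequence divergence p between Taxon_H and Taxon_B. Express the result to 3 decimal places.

Mismatches occur at site 1 (T→G), site 3 (G→T), site 4 (C→G), site 6 (A→T), site 9 (T→C), site 12 (A→C), site 13 (G→A), site 16 (T→C), site 22 (G→C), site 23 (T→C), site 26 (C→A), site 27 (T→C), site 32 (G→T), site 36 (C→A).
There are 14 differences over 43 sites, so p = 14/43 = 0.326.

0.326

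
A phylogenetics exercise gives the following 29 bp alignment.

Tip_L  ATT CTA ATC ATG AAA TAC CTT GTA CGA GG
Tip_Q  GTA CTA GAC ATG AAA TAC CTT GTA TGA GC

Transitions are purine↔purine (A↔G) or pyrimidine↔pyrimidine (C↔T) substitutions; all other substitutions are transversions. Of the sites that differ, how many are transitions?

3

Differing sites — 1:A/G (Ti); 3:T/A (Tv); 7:A/G (Ti); 8:T/A (Tv); 25:C/T (Ti); 29:G/C (Tv).
Of the 6 differences, 3 transitions and 3 transversions, so the answer is 3.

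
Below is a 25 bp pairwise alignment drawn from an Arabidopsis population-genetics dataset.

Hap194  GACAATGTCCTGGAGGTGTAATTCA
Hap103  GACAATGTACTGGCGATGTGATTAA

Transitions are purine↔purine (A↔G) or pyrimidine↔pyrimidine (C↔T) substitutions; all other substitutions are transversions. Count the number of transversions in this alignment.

3

Mismatches occur at site 9 (C/A, transversion), site 14 (A/C, transversion), site 16 (G/A, transition), site 20 (A/G, transition), site 24 (C/A, transversion).
Of the 5 differences, 2 transitions and 3 transversions, so the answer is 3.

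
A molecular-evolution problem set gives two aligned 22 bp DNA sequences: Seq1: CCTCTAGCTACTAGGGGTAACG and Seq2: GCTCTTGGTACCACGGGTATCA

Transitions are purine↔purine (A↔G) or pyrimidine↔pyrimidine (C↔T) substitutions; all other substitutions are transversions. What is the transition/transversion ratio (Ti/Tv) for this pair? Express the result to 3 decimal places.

The sequences differ at positions 1 (C/G, transversion), 6 (A/T, transversion), 8 (C/G, transversion), 12 (T/C, transition), 14 (G/C, transversion), 20 (A/T, transversion), 22 (G/A, transition).
Of the 7 differences, 2 transitions and 5 transversions, so Ti/Tv = 2/5 = 0.400.

0.400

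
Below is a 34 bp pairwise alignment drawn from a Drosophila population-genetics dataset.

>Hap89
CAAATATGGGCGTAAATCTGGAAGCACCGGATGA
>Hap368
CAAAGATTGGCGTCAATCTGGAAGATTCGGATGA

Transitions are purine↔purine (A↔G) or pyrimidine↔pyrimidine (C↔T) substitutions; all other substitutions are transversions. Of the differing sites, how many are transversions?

5

The sequences differ at positions 5 (T/G, transversion), 8 (G/T, transversion), 14 (A/C, transversion), 25 (C/A, transversion), 26 (A/T, transversion), 27 (C/T, transition).
Of the 6 differences, 1 transition and 5 transversions, so the answer is 5.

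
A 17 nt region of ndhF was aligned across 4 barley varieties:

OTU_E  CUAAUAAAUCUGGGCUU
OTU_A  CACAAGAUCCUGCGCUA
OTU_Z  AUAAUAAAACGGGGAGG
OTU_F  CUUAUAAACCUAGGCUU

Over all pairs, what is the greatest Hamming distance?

Pairwise Hamming distances:
  OTU_E vs OTU_A: 8
  OTU_E vs OTU_Z: 6
  OTU_E vs OTU_F: 3
  OTU_A vs OTU_Z: 12
  OTU_A vs OTU_F: 8
  OTU_Z vs OTU_F: 8
The largest is 12, between OTU_A and OTU_Z.

12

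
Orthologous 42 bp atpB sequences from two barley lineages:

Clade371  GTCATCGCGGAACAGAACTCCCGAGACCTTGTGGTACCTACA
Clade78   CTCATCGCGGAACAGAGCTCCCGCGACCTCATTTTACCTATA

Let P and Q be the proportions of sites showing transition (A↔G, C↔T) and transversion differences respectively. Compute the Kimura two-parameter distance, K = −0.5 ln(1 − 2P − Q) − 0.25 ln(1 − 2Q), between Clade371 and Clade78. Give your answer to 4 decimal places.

Mismatches occur at site 1 (G↔C, transversion), site 17 (A↔G, transition), site 24 (A↔C, transversion), site 30 (T↔C, transition), site 31 (G↔A, transition), site 33 (G↔T, transversion), site 34 (G↔T, transversion), site 41 (C↔T, transition).
Of the 8 differences, 4 transitions and 4 transversions over 42 sites: P = 4/42 = 0.095238, Q = 4/42 = 0.095238.
d = −0.5·ln(0.714286) − 0.25·ln(0.809524) = −0.5·(-0.336472) − 0.25·(-0.211309) = 0.2211.

0.2211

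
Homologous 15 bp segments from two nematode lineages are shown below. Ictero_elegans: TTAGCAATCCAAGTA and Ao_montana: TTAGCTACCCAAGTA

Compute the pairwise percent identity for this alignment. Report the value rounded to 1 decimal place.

Differing sites — 6:A/T; 8:T/C.
13 of the 15 sites match, so the percent identity is 13/15 × 100 = 86.7%.

86.7%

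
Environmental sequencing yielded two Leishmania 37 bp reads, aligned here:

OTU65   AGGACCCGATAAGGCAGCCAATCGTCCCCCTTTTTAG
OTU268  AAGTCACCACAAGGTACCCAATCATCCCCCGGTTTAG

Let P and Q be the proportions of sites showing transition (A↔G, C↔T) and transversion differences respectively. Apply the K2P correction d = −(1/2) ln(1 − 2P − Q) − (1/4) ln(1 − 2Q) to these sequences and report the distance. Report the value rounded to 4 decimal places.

Mismatches occur at site 2 (G→A, transition), site 4 (A→T, transversion), site 6 (C→A, transversion), site 8 (G→C, transversion), site 10 (T→C, transition), site 15 (C→T, transition), site 17 (G→C, transversion), site 24 (G→A, transition), site 31 (T→G, transversion), site 32 (T→G, transversion).
Of the 10 differences, 4 transitions and 6 transversions over 37 sites: P = 4/37 = 0.108108, Q = 6/37 = 0.162162.
d = −0.5·ln(0.621622) − 0.25·ln(0.675676) = −0.5·(-0.475423) − 0.25·(-0.392042) = 0.3357.

0.3357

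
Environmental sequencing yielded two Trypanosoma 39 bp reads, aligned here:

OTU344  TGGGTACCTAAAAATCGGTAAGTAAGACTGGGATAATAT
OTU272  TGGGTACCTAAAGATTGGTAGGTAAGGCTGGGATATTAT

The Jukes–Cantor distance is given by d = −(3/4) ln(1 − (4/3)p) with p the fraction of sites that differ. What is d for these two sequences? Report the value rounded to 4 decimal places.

Mismatches occur at site 13 (A→G), site 16 (C→T), site 21 (A→G), site 27 (A→G), site 36 (A→T).
p = 5/39 = 0.128205.
d = −0.75 · ln(1 − (4/3)·0.128205) = −0.75 · ln(0.829060) = −0.75 · (-0.187463) = 0.1406.

0.1406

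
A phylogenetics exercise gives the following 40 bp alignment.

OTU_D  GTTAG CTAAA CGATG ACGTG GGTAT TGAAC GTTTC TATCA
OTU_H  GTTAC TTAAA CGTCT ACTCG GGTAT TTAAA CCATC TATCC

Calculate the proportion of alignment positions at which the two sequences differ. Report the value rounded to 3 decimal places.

The sequences differ at positions 5 (G/C), 6 (C/T), 13 (A/T), 14 (T/C), 15 (G/T), 18 (G/T), 19 (T/C), 27 (G/T), 30 (C/A), 31 (G/C), 32 (T/C), 33 (T/A), 40 (A/C).
There are 13 differences over 40 sites, so p = 13/40 = 0.325.

0.325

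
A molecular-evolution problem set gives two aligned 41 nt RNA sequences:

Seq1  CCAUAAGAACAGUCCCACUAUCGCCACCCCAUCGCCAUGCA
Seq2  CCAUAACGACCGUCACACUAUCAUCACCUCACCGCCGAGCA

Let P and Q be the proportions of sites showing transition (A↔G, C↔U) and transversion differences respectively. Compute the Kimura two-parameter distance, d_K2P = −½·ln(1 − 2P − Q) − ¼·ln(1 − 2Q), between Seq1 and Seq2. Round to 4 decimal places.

0.3016

The sequences differ at positions 7 (G/C, transversion), 8 (A/G, transition), 11 (A/C, transversion), 15 (C/A, transversion), 23 (G/A, transition), 24 (C/U, transition), 29 (C/U, transition), 32 (U/C, transition), 37 (A/G, transition), 38 (U/A, transversion).
Of the 10 differences, 6 transitions and 4 transversions over 41 sites: P = 6/41 = 0.146341, Q = 4/41 = 0.097561.
d = −0.5·ln(0.609757) − 0.25·ln(0.804878) = −0.5·(-0.494695) − 0.25·(-0.217065) = 0.3016.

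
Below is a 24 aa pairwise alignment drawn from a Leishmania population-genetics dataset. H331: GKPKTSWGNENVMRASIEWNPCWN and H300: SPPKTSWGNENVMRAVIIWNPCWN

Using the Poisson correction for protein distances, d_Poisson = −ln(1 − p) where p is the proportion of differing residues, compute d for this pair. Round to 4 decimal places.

0.1823

The sequences differ at positions 1 (G/S), 2 (K/P), 16 (S/V), 18 (E/I).
p = 4/24 = 0.166667.
d = −ln(1 − 0.166667) = −ln(0.833333) = 0.1823.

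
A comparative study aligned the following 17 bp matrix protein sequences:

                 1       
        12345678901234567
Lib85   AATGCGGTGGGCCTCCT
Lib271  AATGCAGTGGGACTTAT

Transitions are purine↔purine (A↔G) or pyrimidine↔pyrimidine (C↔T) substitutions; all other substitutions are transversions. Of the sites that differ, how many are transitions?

Mismatches occur at site 6 (G→A, transition), site 12 (C→A, transversion), site 15 (C→T, transition), site 16 (C→A, transversion).
Of the 4 differences, 2 transitions and 2 transversions, so the answer is 2.

2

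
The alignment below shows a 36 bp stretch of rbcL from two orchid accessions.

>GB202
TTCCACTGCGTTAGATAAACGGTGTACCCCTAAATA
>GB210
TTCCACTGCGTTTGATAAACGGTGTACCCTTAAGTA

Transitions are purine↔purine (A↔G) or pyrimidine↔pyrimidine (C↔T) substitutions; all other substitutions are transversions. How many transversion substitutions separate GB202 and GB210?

1

Differing sites — 13:A/T (Tv); 30:C/T (Ti); 34:A/G (Ti).
Of the 3 differences, 2 transitions and 1 transversion, so the answer is 1.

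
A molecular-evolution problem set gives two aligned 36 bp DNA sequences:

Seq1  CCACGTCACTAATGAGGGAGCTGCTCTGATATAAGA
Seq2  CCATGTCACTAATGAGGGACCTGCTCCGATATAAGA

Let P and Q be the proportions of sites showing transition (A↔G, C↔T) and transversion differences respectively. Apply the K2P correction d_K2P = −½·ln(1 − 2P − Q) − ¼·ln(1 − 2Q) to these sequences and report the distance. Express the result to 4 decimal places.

Mismatches occur at site 4 (C/T, transition), site 20 (G/C, transversion), site 27 (T/C, transition).
Of the 3 differences, 2 transitions and 1 transversion over 36 sites: P = 2/36 = 0.055556, Q = 1/36 = 0.027778.
d = −0.5·ln(0.861110) − 0.25·ln(0.944444) = −0.5·(-0.149533) − 0.25·(-0.057159) = 0.0891.

0.0891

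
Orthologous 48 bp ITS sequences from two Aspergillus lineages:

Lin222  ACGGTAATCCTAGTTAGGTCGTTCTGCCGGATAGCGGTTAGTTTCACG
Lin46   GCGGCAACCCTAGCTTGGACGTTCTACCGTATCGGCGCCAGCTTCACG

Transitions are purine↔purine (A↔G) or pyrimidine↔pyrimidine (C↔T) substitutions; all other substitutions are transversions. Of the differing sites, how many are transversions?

Mismatches occur at site 1 (A→G, transition), site 5 (T→C, transition), site 8 (T→C, transition), site 14 (T→C, transition), site 16 (A→T, transversion), site 19 (T→A, transversion), site 26 (G→A, transition), site 30 (G→T, transversion), site 33 (A→C, transversion), site 35 (C→G, transversion), site 36 (G→C, transversion), site 38 (T→C, transition), site 39 (T→C, transition), site 42 (T→C, transition).
Of the 14 differences, 8 transitions and 6 transversions, so the answer is 6.

6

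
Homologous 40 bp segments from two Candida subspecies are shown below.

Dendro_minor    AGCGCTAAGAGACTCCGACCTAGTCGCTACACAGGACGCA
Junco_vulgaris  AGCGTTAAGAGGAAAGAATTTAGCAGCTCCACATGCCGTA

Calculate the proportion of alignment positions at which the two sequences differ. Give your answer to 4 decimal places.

Mismatches occur at site 5 (C↔T), site 12 (A↔G), site 13 (C↔A), site 14 (T↔A), site 15 (C↔A), site 16 (C↔G), site 17 (G↔A), site 19 (C↔T), site 20 (C↔T), site 24 (T↔C), site 25 (C↔A), site 29 (A↔C), site 34 (G↔T), site 36 (A↔C), site 39 (C↔T).
There are 15 differences over 40 sites, so p = 15/40 = 0.3750.

0.3750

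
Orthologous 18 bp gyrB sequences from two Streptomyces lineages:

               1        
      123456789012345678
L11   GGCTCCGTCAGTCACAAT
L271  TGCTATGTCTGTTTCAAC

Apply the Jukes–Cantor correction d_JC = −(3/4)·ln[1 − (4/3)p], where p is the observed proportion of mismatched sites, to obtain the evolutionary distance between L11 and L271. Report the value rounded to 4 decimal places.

0.5482

Mismatches occur at site 1 (G→T), site 5 (C→A), site 6 (C→T), site 10 (A→T), site 13 (C→T), site 14 (A→T), site 18 (T→C).
p = 7/18 = 0.388889.
d = −0.75 · ln(1 − (4/3)·0.388889) = −0.75 · ln(0.481481) = −0.75 · (-0.730889) = 0.5482.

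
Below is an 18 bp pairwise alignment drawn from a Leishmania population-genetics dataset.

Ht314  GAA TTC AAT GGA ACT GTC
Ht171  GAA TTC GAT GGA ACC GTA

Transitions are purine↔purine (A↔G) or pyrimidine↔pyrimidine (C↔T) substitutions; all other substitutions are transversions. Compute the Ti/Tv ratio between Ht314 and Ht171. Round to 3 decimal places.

The sequences differ at positions 7 (A/G, transition), 15 (T/C, transition), 18 (C/A, transversion).
Of the 3 differences, 2 transitions and 1 transversion, so Ti/Tv = 2/1 = 2.000.

2.000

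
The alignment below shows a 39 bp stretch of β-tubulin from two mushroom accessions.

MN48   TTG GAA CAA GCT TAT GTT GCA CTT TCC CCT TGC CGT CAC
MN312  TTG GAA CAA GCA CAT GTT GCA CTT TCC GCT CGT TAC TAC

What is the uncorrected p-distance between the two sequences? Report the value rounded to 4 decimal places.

0.2308

Differing sites — 12:T/A; 13:T/C; 28:C/G; 31:T/C; 33:C/T; 34:C/T; 35:G/A; 36:T/C; 37:C/T.
There are 9 differences over 39 sites, so p = 9/39 = 0.2308.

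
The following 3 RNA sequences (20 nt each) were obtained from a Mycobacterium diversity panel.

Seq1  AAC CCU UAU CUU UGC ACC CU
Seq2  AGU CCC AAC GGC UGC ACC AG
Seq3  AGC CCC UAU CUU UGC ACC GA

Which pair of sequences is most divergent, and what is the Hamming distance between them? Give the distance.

10

Pairwise Hamming distances:
  Seq1 vs Seq2: 10
  Seq1 vs Seq3: 4
  Seq2 vs Seq3: 8
The largest is 10, between Seq1 and Seq2.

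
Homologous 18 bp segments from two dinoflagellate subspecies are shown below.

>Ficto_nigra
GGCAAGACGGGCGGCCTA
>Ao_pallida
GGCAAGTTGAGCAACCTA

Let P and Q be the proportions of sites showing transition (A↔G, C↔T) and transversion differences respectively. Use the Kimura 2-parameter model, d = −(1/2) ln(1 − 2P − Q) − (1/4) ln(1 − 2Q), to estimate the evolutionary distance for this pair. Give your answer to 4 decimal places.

0.3760

The sequences differ at positions 7 (A/T, transversion), 8 (C/T, transition), 10 (G/A, transition), 13 (G/A, transition), 14 (G/A, transition).
Of the 5 differences, 4 transitions and 1 transversion over 18 sites: P = 4/18 = 0.222222, Q = 1/18 = 0.055556.
d = −0.5·ln(0.500000) − 0.25·ln(0.888888) = −0.5·(-0.693147) − 0.25·(-0.117784) = 0.3760.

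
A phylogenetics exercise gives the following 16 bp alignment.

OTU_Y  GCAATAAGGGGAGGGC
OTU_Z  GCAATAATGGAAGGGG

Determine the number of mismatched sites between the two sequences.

3

Mismatches occur at site 8 (G/T), site 11 (G/A), site 16 (C/G).
That gives 3 mismatches out of 16 aligned sites, so the Hamming distance is 3.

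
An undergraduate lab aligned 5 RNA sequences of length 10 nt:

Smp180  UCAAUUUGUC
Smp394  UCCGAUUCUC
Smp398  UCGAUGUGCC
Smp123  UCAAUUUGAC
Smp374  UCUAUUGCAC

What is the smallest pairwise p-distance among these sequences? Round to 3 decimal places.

0.100

Pairwise Hamming distances:
  Smp180 vs Smp394: 4
  Smp180 vs Smp398: 3
  Smp180 vs Smp123: 1
  Smp180 vs Smp374: 4
  Smp394 vs Smp398: 6
  Smp394 vs Smp123: 5
  Smp394 vs Smp374: 5
  Smp398 vs Smp123: 3
  Smp398 vs Smp374: 5
  Smp123 vs Smp374: 3
The smallest is 1 mismatch, between Smp180 and Smp123; p = 1/10 = 0.100.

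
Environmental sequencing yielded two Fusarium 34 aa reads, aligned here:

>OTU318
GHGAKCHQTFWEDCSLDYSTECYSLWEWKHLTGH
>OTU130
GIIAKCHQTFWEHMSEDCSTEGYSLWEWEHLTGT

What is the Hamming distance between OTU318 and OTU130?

9

Differing sites — 2:H/I; 3:G/I; 13:D/H; 14:C/M; 16:L/E; 18:Y/C; 22:C/G; 29:K/E; 34:H/T.
That gives 9 mismatches out of 34 aligned sites, so the Hamming distance is 9.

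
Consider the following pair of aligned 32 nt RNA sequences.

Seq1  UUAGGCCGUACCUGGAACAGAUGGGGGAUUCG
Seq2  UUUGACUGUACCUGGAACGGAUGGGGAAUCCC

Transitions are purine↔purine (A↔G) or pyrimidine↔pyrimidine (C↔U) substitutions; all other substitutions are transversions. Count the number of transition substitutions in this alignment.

Differing sites — 3:A/U (Tv); 5:G/A (Ti); 7:C/U (Ti); 19:A/G (Ti); 27:G/A (Ti); 30:U/C (Ti); 32:G/C (Tv).
Of the 7 differences, 5 transitions and 2 transversions, so the answer is 5.

5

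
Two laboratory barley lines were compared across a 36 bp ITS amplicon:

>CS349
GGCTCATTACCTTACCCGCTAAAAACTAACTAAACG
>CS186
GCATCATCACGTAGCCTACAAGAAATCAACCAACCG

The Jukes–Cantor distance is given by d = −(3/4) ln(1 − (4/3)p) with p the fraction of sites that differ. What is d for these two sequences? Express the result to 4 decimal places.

Mismatches occur at site 2 (G↔C), site 3 (C↔A), site 8 (T↔C), site 11 (C↔G), site 13 (T↔A), site 14 (A↔G), site 17 (C↔T), site 18 (G↔A), site 20 (T↔A), site 22 (A↔G), site 26 (C↔T), site 27 (T↔C), site 31 (T↔C), site 34 (A↔C).
p = 14/36 = 0.388889.
d = −0.75 · ln(1 − (4/3)·0.388889) = −0.75 · ln(0.481481) = −0.75 · (-0.730889) = 0.5482.

0.5482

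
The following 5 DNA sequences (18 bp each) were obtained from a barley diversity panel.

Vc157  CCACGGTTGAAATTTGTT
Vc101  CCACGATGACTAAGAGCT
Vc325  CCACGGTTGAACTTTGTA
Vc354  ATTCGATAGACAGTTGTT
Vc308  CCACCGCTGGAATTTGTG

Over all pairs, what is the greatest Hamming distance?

Pairwise Hamming distances:
  Vc157 vs Vc101: 9
  Vc157 vs Vc325: 2
  Vc157 vs Vc354: 7
  Vc157 vs Vc308: 4
  Vc101 vs Vc325: 11
  Vc101 vs Vc354: 11
  Vc101 vs Vc308: 12
  Vc325 vs Vc354: 9
  Vc325 vs Vc308: 5
  Vc354 vs Vc308: 11
The largest is 12, between Vc101 and Vc308.

12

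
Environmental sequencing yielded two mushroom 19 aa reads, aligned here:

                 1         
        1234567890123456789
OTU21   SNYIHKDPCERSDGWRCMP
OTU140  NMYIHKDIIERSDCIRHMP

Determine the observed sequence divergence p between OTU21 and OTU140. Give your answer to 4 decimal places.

0.3684

Differing sites — 1:S/N; 2:N/M; 8:P/I; 9:C/I; 14:G/C; 15:W/I; 17:C/H.
There are 7 differences over 19 sites, so p = 7/19 = 0.3684.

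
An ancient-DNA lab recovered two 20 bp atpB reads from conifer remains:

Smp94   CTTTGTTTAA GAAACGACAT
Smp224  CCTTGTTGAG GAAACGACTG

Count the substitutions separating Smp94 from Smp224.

5

Differing sites — 2:T/C; 8:T/G; 10:A/G; 19:A/T; 20:T/G.
That gives 5 mismatches out of 20 aligned sites, so the Hamming distance is 5.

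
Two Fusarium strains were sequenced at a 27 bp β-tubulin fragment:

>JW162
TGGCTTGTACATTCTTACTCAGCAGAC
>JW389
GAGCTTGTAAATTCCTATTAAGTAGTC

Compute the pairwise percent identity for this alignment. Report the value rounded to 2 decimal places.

Mismatches occur at site 1 (T/G), site 2 (G/A), site 10 (C/A), site 15 (T/C), site 18 (C/T), site 20 (C/A), site 23 (C/T), site 26 (A/T).
19 of the 27 sites match, so the percent identity is 19/27 × 100 = 70.37%.

70.37%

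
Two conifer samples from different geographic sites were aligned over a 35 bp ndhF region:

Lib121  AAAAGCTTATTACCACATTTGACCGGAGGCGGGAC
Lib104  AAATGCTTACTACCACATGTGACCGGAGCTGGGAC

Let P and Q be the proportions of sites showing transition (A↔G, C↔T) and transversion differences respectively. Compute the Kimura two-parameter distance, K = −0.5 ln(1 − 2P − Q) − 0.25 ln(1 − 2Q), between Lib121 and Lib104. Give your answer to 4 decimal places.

Differing sites — 4:A/T (Tv); 10:T/C (Ti); 19:T/G (Tv); 29:G/C (Tv); 30:C/T (Ti).
Of the 5 differences, 2 transitions and 3 transversions over 35 sites: P = 2/35 = 0.057143, Q = 3/35 = 0.085714.
d = −0.5·ln(0.800000) − 0.25·ln(0.828572) = −0.5·(-0.223144) − 0.25·(-0.188052) = 0.1586.

0.1586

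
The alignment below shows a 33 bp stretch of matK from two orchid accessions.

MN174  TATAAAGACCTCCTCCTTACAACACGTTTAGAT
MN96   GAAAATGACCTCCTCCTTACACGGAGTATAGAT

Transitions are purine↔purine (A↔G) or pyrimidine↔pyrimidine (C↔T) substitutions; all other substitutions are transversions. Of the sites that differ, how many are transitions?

1

The sequences differ at positions 1 (T/G, transversion), 3 (T/A, transversion), 6 (A/T, transversion), 22 (A/C, transversion), 23 (C/G, transversion), 24 (A/G, transition), 25 (C/A, transversion), 28 (T/A, transversion).
Of the 8 differences, 1 transition and 7 transversions, so the answer is 1.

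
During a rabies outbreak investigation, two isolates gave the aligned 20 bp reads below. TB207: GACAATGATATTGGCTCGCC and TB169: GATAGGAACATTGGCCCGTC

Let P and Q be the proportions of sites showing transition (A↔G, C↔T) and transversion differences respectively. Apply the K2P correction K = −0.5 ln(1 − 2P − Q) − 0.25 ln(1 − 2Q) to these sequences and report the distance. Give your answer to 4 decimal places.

0.5513

Mismatches occur at site 3 (C/T, transition), site 5 (A/G, transition), site 6 (T/G, transversion), site 7 (G/A, transition), site 9 (T/C, transition), site 16 (T/C, transition), site 19 (C/T, transition).
Of the 7 differences, 6 transitions and 1 transversion over 20 sites: P = 6/20 = 0.300000, Q = 1/20 = 0.050000.
d = −0.5·ln(0.350000) − 0.25·ln(0.900000) = −0.5·(-1.049822) − 0.25·(-0.105361) = 0.5513.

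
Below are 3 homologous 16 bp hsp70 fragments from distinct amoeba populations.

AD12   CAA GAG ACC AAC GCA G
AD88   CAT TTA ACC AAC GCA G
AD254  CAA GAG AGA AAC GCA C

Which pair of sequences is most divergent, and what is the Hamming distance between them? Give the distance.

7

Pairwise Hamming distances:
  AD12 vs AD88: 4
  AD12 vs AD254: 3
  AD88 vs AD254: 7
The largest is 7, between AD88 and AD254.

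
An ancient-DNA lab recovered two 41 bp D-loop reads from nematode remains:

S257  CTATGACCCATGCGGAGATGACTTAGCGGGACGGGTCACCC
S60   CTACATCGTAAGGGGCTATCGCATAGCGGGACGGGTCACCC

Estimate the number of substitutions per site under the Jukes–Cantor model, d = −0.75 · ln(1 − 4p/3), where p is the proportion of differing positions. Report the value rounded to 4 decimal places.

0.3710

Mismatches occur at site 4 (T/C), site 5 (G/A), site 6 (A/T), site 8 (C/G), site 9 (C/T), site 11 (T/A), site 13 (C/G), site 16 (A/C), site 17 (G/T), site 20 (G/C), site 21 (A/G), site 23 (T/A).
p = 12/41 = 0.292683.
d = −0.75 · ln(1 − (4/3)·0.292683) = −0.75 · ln(0.609756) = −0.75 · (-0.494696) = 0.3710.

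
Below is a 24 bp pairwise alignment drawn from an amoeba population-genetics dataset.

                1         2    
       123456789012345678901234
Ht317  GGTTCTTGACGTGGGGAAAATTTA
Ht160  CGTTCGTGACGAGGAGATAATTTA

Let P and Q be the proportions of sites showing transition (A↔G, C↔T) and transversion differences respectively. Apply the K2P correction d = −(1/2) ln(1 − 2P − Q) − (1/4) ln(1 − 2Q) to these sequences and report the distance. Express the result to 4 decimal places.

Differing sites — 1:G/C (Tv); 6:T/G (Tv); 12:T/A (Tv); 15:G/A (Ti); 18:A/T (Tv).
Of the 5 differences, 1 transition and 4 transversions over 24 sites: P = 1/24 = 0.041667, Q = 4/24 = 0.166667.
d = −0.5·ln(0.749999) − 0.25·ln(0.666666) = −0.5·(-0.287683) − 0.25·(-0.405466) = 0.2452.

0.2452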